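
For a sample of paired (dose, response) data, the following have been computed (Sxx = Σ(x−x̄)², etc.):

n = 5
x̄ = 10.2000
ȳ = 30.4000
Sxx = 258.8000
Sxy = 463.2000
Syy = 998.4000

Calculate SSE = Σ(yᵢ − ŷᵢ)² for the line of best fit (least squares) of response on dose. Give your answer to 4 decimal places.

169.3651

b = Sxy/Sxx = 463.2/258.8 = 1.789799
SSE = Syy − b·Sxy = 998.4 − 1.789799·463.2 = 169.365070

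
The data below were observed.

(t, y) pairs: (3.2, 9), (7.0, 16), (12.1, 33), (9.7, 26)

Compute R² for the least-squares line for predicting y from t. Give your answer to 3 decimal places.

n = 4, Σx = 32, Σy = 84, Σxy = 792.3, Σx² = 299.74, Σy² = 2102
Sxx = Σx² − (Σx)²/n = 299.74 − 256 = 43.74
Sxy = Σxy − (Σx)(Σy)/n = 792.3 − 672 = 120.3
Syy = Σy² − (Σy)²/n = 2102 − 1764 = 338
R² = Sxy²/(Sxx·Syy) = (120.3)²/(43.74·338) = 0.978894

0.979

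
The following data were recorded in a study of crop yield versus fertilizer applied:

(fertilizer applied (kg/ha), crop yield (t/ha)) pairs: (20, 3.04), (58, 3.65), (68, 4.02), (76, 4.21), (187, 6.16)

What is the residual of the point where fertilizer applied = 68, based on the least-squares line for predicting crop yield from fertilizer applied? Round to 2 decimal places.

n = 5, Σx = 409, Σy = 21.08, Σxy = 2017.74, Σx² = 49133
Sxx = Σx² − (Σx)²/n = 49133 − 33456.2 = 15676.8
Sxy = Σxy − (Σx)(Σy)/n = 2017.74 − 1724.344 = 293.396
b = Sxy/Sxx = 293.396/15676.8 = 0.018715
a = ȳ − b·x̄ = 4.216 − 0.018715·81.8 = 2.685089
ŷ(68) = 2.685089 + 0.018715·68 = 3.957729
residual = y − ŷ = 4.02 − 3.957729 = 0.062271

0.06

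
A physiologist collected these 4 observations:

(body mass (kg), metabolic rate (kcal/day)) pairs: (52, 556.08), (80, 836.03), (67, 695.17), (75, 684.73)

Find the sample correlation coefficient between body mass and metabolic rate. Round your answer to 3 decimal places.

n = 4, Σx = 274, Σy = 2772.01, Σxy = 193729.7, Σx² = 19218, Σy² = 1960287.6291
Sxx = Σx² − (Σx)²/n = 19218 − 18769 = 449
Sxy = Σxy − (Σx)(Σy)/n = 193729.7 − 189882.685 = 3847.015
Syy = Σy² − (Σy)²/n = 1960287.6291 − 1921009.860025 = 39277.769075
r = Sxy/√(Sxx·Syy) = 3847.015/√(17635718.314675) = 3847.015/4199.490245 = 0.916067

0.916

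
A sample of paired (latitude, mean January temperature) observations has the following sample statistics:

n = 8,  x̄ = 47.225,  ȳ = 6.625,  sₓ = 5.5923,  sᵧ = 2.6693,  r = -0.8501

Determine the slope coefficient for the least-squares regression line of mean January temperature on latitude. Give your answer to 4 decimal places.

b = r · sᵧ/sₓ = -0.8501 · 2.6693/5.5923 = -0.405767

-0.4058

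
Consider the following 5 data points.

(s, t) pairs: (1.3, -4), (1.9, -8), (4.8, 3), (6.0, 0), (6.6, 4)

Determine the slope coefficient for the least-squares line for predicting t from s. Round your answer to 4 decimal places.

1.7804

n = 5, Σx = 20.6, Σy = -5, Σxy = 20.4, Σx² = 107.9
Sxx = Σx² − (Σx)²/n = 107.9 − 84.872 = 23.028
Sxy = Σxy − (Σx)(Σy)/n = 20.4 − (-20.6) = 41
b = Sxy/Sxx = 41/23.028 = 1.780441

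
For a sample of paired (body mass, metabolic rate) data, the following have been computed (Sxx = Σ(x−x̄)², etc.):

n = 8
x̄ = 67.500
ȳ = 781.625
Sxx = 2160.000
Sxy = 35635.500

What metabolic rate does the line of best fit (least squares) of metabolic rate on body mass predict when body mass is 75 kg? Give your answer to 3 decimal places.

b = Sxy/Sxx = 35635.5/2160 = 16.497917
a = ȳ − b·x̄ = 781.625 − 16.497917·67.5 = -331.984375
ŷ(75) = a + b·75 = -331.984375 + 16.497917·75 = 905.359375

905.359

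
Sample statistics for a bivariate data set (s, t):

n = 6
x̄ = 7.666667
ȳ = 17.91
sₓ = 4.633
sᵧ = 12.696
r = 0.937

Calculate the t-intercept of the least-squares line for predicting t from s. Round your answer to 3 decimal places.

-1.776

b = r · sᵧ/sₓ = 0.937 · 12.696/4.633 = 2.567700
a = ȳ − b·x̄ = 17.91 − 2.567700·7.666667 = -1.775697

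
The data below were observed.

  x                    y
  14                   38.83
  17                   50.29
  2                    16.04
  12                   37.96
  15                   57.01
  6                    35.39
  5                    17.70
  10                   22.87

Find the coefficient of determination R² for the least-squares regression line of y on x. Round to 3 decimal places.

0.735

n = 8, Σx = 81, Σy = 276.09, Σxy = 3270.84, Σx² = 1019, Σy² = 11074.0153
Sxx = Σx² − (Σx)²/n = 1019 − 820.125 = 198.875
Sxy = Σxy − (Σx)(Σy)/n = 3270.84 − 2795.41125 = 475.42875
Syy = Σy² − (Σy)²/n = 11074.0153 − 9528.211012 = 1545.804288
R² = Sxy²/(Sxx·Syy) = (475.42875)²/(198.875·1545.804288) = 0.735252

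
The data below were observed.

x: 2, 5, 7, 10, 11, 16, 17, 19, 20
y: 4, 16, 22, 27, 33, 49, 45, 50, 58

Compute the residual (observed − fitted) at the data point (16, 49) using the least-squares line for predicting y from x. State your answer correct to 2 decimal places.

3.86

n = 9, Σx = 107, Σy = 304, Σxy = 4534, Σx² = 1605
Sxx = Σx² − (Σx)²/n = 1605 − 1272.111111 = 332.888889
Sxy = Σxy − (Σx)(Σy)/n = 4534 − 3614.222222 = 919.777778
b = Sxy/Sxx = 919.777778/332.888889 = 2.763017
a = ȳ − b·x̄ = 33.777778 − 2.763017·11.888889 = 0.928571
ŷ(16) = 0.928571 + 2.763017·16 = 45.136849
residual = y − ŷ = 49 − 45.136849 = 3.863151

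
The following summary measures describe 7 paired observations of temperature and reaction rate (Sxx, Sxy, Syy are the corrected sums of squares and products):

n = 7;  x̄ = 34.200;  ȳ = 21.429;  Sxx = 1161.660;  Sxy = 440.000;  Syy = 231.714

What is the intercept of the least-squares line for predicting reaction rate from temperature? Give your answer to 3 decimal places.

8.475

b = Sxy/Sxx = 440/1161.66 = 0.378768
a = ȳ − b·x̄ = 21.429 − 0.378768·34.2 = 8.475124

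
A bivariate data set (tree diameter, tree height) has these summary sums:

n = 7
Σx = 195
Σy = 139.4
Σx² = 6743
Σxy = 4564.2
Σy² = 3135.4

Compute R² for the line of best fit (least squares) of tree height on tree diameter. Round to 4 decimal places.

Sxx = Σx² − (Σx)²/n = 6743 − 5432.142857 = 1310.857143
Sxy = Σxy − (Σx)(Σy)/n = 4564.2 − 3883.285714 = 680.914286
Syy = Σy² − (Σy)²/n = 3135.4 − 2776.051429 = 359.348571
R² = Sxy²/(Sxx·Syy) = (680.914286)²/(1310.857143·359.348571) = 0.984269

0.9843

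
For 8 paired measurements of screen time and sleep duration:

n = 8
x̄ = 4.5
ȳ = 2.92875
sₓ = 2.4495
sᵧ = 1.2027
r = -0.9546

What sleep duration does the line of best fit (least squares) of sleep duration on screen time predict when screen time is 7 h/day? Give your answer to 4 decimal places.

b = r · sᵧ/sₓ = -0.9546 · 1.2027/2.4495 = -0.468707
a = ȳ − b·x̄ = 2.92875 − (-0.468707)·4.5 = 5.037931
ŷ(7) = a + b·7 = 5.037931 + (-0.468707)·7 = 1.756983

1.7570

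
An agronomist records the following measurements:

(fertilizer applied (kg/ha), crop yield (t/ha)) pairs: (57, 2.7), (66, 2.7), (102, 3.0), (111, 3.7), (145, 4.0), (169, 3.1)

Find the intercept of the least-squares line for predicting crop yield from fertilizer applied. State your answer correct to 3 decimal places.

2.371

n = 6, Σx = 650, Σy = 19.2, Σxy = 2152.7, Σx² = 79916
Sxx = Σx² − (Σx)²/n = 79916 − 70416.666667 = 9499.333333
Sxy = Σxy − (Σx)(Σy)/n = 2152.7 − 2080 = 72.7
b = Sxy/Sxx = 72.7/9499.333333 = 0.007653
a = ȳ − b·x̄ = 3.2 − 0.007653·108.333333 = 2.370907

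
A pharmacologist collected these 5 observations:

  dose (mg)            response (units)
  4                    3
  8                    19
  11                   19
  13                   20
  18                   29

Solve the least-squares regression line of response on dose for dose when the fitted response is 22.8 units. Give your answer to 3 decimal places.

n = 5, Σx = 54, Σy = 90, Σxy = 1155, Σx² = 694
Sxx = Σx² − (Σx)²/n = 694 − 583.2 = 110.8
Sxy = Σxy − (Σx)(Σy)/n = 1155 − 972 = 183
b = Sxy/Sxx = 183/110.8 = 1.651625
a = ȳ − b·x̄ = 18 − 1.651625·10.8 = 0.162455
Set a + b·x = 22.8: x = (22.8 − 0.162455) / 1.651625 = 13.706230

13.706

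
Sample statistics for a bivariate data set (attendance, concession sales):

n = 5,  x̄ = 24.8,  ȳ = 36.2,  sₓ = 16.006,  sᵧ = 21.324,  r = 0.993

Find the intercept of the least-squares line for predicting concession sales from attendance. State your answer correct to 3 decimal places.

b = r · sᵧ/sₓ = 0.993 · 21.324/16.006 = 1.322925
a = ȳ − b·x̄ = 36.2 − 1.322925·24.8 = 3.391469

3.391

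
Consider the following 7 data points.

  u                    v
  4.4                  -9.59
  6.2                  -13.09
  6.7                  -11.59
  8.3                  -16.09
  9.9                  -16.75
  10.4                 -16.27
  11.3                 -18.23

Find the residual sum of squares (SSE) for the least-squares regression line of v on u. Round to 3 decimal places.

5.276

n = 7, Σx = 57.2, Σy = -101.61, Σxy = -875.586, Σx² = 505.44, Σy² = 1534.1407
Sxx = Σx² − (Σx)²/n = 505.44 − 467.405714 = 38.034286
Sxy = Σxy − (Σx)(Σy)/n = -875.586 − (-830.298857) = -45.287143
Syy = Σy² − (Σy)²/n = 1534.1407 − 1474.941729 = 59.198971
b = Sxy/Sxx = -45.287143/38.034286 = -1.190693
SSE = Syy − b·Sxy = 59.198971 − (-1.190693)·(-45.287143) = 5.275905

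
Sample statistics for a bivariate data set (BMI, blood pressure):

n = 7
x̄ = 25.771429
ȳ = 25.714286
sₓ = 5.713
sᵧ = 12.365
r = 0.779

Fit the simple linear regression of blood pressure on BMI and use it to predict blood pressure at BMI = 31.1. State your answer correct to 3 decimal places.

34.698

b = r · sᵧ/sₓ = 0.779 · 12.365/5.713 = 1.686038
a = ȳ − b·x̄ = 25.714286 − 1.686038·25.771429 = -17.737322
ŷ(31.1) = a + b·31.1 = -17.737322 + 1.686038·31.1 = 34.698459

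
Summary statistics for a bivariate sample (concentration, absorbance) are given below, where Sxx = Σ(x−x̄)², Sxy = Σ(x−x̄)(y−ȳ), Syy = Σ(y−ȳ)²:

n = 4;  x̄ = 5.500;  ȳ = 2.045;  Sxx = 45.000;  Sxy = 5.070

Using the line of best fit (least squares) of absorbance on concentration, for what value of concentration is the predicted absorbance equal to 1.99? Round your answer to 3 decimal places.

5.012

b = Sxy/Sxx = 5.07/45 = 0.112667
a = ȳ − b·x̄ = 2.045 − 0.112667·5.5 = 1.425333
Set a + b·x = 1.99: x = (1.99 − 1.425333) / 0.112667 = 5.011834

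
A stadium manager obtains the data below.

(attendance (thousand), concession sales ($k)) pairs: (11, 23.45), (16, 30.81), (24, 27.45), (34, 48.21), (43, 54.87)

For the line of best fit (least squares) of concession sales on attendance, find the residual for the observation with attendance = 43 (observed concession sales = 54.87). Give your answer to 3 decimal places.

n = 5, Σx = 128, Σy = 184.79, Σxy = 5408.26, Σx² = 3958
Sxx = Σx² − (Σx)²/n = 3958 − 3276.8 = 681.2
Sxy = Σxy − (Σx)(Σy)/n = 5408.26 − 4730.624 = 677.636
b = Sxy/Sxx = 677.636/681.2 = 0.994768
a = ȳ − b·x̄ = 36.958 − 0.994768·25.6 = 11.491938
ŷ(43) = 11.491938 + 0.994768·43 = 54.266964
residual = y − ŷ = 54.87 − 54.266964 = 0.603036

0.603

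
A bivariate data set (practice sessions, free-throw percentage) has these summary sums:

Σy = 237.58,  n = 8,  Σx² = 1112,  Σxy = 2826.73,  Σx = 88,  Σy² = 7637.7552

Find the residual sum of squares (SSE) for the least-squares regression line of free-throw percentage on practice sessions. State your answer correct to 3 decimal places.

266.124

Sxx = Σx² − (Σx)²/n = 1112 − 968 = 144
Sxy = Σxy − (Σx)(Σy)/n = 2826.73 − 2613.38 = 213.35
Syy = Σy² − (Σy)²/n = 7637.7552 − 7055.53205 = 582.22315
b = Sxy/Sxx = 213.35/144 = 1.481597
SSE = Syy − b·Sxy = 582.22315 − 1.481597·213.35 = 266.124383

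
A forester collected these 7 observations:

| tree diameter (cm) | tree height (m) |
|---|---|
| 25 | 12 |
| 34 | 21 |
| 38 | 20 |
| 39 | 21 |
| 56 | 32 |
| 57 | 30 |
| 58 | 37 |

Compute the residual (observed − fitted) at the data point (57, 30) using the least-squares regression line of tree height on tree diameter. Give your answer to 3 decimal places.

n = 7, Σx = 307, Σy = 173, Σxy = 8241, Σx² = 14495
Sxx = Σx² − (Σx)²/n = 14495 − 13464.142857 = 1030.857143
Sxy = Σxy − (Σx)(Σy)/n = 8241 − 7587.285714 = 653.714286
b = Sxy/Sxx = 653.714286/1030.857143 = 0.634146
a = ȳ − b·x̄ = 24.714286 − 0.634146·43.857143 = -3.097561
ŷ(57) = -3.097561 + 0.634146·57 = 33.048780
residual = y − ŷ = 30 − 33.048780 = -3.048780

-3.049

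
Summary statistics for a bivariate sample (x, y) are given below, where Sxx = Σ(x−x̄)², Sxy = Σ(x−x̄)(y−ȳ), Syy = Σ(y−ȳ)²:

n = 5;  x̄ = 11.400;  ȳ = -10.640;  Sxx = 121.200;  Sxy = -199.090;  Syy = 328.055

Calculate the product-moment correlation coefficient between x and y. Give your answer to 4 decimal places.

r = Sxy/√(Sxx·Syy) = -199.09/√(39760.266) = -199.09/199.399764 = -0.998447

-0.9984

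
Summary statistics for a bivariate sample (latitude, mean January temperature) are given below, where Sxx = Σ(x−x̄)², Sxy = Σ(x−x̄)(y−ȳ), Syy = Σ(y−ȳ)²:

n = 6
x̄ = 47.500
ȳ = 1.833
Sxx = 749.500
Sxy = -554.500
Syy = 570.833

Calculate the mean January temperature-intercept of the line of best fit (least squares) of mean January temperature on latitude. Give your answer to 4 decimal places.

b = Sxy/Sxx = -554.5/749.5 = -0.739827
a = ȳ − b·x̄ = 1.833 − (-0.739827)·47.5 = 36.974761

36.9748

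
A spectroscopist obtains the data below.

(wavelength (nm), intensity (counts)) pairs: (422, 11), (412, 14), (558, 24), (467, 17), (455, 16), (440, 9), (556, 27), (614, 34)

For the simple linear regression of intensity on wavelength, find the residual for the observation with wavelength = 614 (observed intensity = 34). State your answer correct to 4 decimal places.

1.4519

n = 8, Σx = 3924, Σy = 152, Σxy = 78869, Σx² = 1964038
Sxx = Σx² − (Σx)²/n = 1964038 − 1924722 = 39316
Sxy = Σxy − (Σx)(Σy)/n = 78869 − 74556 = 4313
b = Sxy/Sxx = 4313/39316 = 0.109701
a = ȳ − b·x̄ = 19 − 0.109701·490.5 = -34.808284
ŷ(614) = -34.808284 + 0.109701·614 = 32.548059
residual = y − ŷ = 34 − 32.548059 = 1.451941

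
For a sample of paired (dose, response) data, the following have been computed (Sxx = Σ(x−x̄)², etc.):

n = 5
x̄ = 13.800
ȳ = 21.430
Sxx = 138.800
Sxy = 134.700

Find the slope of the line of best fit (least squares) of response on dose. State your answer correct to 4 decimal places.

b = Sxy/Sxx = 134.7/138.8 = 0.970461

0.9705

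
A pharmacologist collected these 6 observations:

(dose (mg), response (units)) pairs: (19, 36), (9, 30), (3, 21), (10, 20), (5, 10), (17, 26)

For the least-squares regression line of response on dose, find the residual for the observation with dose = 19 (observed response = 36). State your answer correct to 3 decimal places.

3.500

n = 6, Σx = 63, Σy = 143, Σxy = 1709, Σx² = 865
Sxx = Σx² − (Σx)²/n = 865 − 661.5 = 203.5
Sxy = Σxy − (Σx)(Σy)/n = 1709 − 1501.5 = 207.5
b = Sxy/Sxx = 207.5/203.5 = 1.019656
a = ȳ − b·x̄ = 23.833333 − 1.019656·10.5 = 13.126945
ŷ(19) = 13.126945 + 1.019656·19 = 32.500410
residual = y − ŷ = 36 − 32.500410 = 3.499590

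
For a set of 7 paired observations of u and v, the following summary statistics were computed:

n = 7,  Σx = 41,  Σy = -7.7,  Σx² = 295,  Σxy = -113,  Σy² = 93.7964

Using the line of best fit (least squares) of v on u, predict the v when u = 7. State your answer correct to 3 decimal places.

Sxx = Σx² − (Σx)²/n = 295 − 240.142857 = 54.857143
Sxy = Σxy − (Σx)(Σy)/n = -113 − (-45.1) = -67.9
b = Sxy/Sxx = -67.9/54.857143 = -1.237760
a = ȳ − b·x̄ = -1.1 − (-1.237760)·5.857143 = 6.149740
ŷ(7) = a + b·7 = 6.149740 + (-1.237760)·7 = -2.514583

-2.515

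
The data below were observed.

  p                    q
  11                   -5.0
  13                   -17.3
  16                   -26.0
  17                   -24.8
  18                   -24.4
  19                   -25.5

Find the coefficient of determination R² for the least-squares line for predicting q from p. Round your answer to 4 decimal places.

n = 6, Σx = 94, Σy = -123, Σxy = -2041.2, Σx² = 1520, Σy² = 2860.94
Sxx = Σx² − (Σx)²/n = 1520 − 1472.666667 = 47.333333
Sxy = Σxy − (Σx)(Σy)/n = -2041.2 − (-1927) = -114.2
Syy = Σy² − (Σy)²/n = 2860.94 − 2521.5 = 339.44
R² = Sxy²/(Sxx·Syy) = (-114.2)²/(47.333333·339.44) = 0.811712

0.8117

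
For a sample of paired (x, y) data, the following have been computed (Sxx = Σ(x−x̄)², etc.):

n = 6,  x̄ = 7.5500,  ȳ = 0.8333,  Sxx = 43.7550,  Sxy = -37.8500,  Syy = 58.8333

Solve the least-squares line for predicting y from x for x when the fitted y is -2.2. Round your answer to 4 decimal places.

11.0565

b = Sxy/Sxx = -37.85/43.755 = -0.865044
a = ȳ − b·x̄ = 0.8333 − (-0.865044)·7.55 = 7.364382
Set a + b·x = -2.2: x = (-2.2 − 7.364382) / (-0.865044) = 11.056527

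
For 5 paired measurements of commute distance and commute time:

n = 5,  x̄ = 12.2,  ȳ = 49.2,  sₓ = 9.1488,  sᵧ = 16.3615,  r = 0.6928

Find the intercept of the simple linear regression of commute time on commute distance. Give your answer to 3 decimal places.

34.084

b = r · sᵧ/sₓ = 0.6928 · 16.3615/9.1488 = 1.238987
a = ȳ − b·x̄ = 49.2 − 1.238987·12.2 = 34.084355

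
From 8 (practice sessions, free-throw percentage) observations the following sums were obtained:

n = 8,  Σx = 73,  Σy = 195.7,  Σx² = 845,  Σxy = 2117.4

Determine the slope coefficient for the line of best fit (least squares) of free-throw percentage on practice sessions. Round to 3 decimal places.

Sxx = Σx² − (Σx)²/n = 845 − 666.125 = 178.875
Sxy = Σxy − (Σx)(Σy)/n = 2117.4 − 1785.7625 = 331.6375
b = Sxy/Sxx = 331.6375/178.875 = 1.854018

1.854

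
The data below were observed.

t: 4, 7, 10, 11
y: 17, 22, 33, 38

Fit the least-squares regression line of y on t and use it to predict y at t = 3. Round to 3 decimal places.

12.500

n = 4, Σx = 32, Σy = 110, Σxy = 970, Σx² = 286
Sxx = Σx² − (Σx)²/n = 286 − 256 = 30
Sxy = Σxy − (Σx)(Σy)/n = 970 − 880 = 90
b = Sxy/Sxx = 90/30 = 3
a = ȳ − b·x̄ = 27.5 − 3·8 = 3.5
ŷ(3) = a + b·3 = 3.5 + 3·3 = 12.5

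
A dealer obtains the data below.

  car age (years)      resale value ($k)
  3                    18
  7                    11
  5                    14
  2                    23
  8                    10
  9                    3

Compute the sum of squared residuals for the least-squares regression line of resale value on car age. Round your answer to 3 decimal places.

n = 6, Σx = 34, Σy = 79, Σxy = 354, Σx² = 232, Σy² = 1279
Sxx = Σx² − (Σx)²/n = 232 − 192.666667 = 39.333333
Sxy = Σxy − (Σx)(Σy)/n = 354 − 447.666667 = -93.666667
Syy = Σy² − (Σy)²/n = 1279 − 1040.166667 = 238.833333
b = Sxy/Sxx = -93.666667/39.333333 = -2.381356
SSE = Syy − b·Sxy = 238.833333 − (-2.381356)·(-93.666667) = 15.779661

15.780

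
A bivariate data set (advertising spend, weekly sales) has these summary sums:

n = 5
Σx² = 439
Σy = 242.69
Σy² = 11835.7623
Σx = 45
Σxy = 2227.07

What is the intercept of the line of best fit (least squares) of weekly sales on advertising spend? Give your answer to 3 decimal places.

Sxx = Σx² − (Σx)²/n = 439 − 405 = 34
Sxy = Σxy − (Σx)(Σy)/n = 2227.07 − 2184.21 = 42.86
b = Sxy/Sxx = 42.86/34 = 1.260588
a = ȳ − b·x̄ = 48.538 − 1.260588·9 = 37.192706

37.193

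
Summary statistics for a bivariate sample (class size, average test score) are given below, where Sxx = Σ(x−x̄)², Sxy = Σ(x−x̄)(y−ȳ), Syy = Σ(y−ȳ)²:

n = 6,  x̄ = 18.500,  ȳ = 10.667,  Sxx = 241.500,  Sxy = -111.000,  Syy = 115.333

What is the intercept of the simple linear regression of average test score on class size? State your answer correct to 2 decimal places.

19.17

b = Sxy/Sxx = -111/241.5 = -0.459627
a = ȳ − b·x̄ = 10.667 − (-0.459627)·18.5 = 19.170106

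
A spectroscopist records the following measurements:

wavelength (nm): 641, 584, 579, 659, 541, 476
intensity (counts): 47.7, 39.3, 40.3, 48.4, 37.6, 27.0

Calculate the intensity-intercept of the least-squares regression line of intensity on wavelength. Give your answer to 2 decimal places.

n = 6, Σx = 3480, Σy = 240.3, Σxy = 141949.8, Σx² = 2040716
Sxx = Σx² − (Σx)²/n = 2040716 − 2018400 = 22316
Sxy = Σxy − (Σx)(Σy)/n = 141949.8 − 139374 = 2575.8
b = Sxy/Sxx = 2575.8/22316 = 0.115424
a = ȳ − b·x̄ = 40.05 − 0.115424·580 = -26.895868

-26.90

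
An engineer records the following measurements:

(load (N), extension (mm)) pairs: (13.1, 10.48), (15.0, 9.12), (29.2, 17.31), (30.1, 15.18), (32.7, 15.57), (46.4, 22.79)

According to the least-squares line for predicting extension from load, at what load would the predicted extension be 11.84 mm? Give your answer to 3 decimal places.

n = 6, Σx = 166.5, Σy = 90.45, Σxy = 2803.053, Σx² = 5377.51
Sxx = Σx² − (Σx)²/n = 5377.51 − 4620.375 = 757.135
Sxy = Σxy − (Σx)(Σy)/n = 2803.053 − 2509.9875 = 293.0655
b = Sxy/Sxx = 293.0655/757.135 = 0.387072
a = ȳ − b·x̄ = 15.075 − 0.387072·27.75 = 4.333761
Set a + b·x = 11.84: x = (11.84 − 4.333761) / 0.387072 = 19.392374

19.392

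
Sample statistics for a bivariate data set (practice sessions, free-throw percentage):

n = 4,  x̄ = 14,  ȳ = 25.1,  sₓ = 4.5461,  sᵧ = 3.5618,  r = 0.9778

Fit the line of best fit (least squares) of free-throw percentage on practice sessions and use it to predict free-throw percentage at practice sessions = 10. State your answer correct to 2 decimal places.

b = r · sᵧ/sₓ = 0.9778 · 3.5618/4.5461 = 0.766091
a = ȳ − b·x̄ = 25.1 − 0.766091·14 = 14.374721
ŷ(10) = a + b·10 = 14.374721 + 0.766091·10 = 22.035634

22.04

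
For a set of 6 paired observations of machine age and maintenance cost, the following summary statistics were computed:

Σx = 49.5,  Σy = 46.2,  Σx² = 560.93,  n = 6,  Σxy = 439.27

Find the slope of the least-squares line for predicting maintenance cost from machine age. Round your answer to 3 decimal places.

Sxx = Σx² − (Σx)²/n = 560.93 − 408.375 = 152.555
Sxy = Σxy − (Σx)(Σy)/n = 439.27 − 381.15 = 58.12
b = Sxy/Sxx = 58.12/152.555 = 0.380977

0.381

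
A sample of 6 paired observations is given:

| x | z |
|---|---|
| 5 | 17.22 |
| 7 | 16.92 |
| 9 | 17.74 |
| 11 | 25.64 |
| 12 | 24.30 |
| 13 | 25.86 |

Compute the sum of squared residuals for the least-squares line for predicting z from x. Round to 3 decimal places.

n = 6, Σx = 57, Σy = 127.68, Σxy = 1274.02, Σx² = 589, Σy² = 2814.1616
Sxx = Σx² − (Σx)²/n = 589 − 541.5 = 47.5
Sxy = Σxy − (Σx)(Σy)/n = 1274.02 − 1212.96 = 61.06
Syy = Σy² − (Σy)²/n = 2814.1616 − 2717.0304 = 97.1312
b = Sxy/Sxx = 61.06/47.5 = 1.285474
SSE = Syy − b·Sxy = 97.1312 − 1.285474·61.06 = 18.640177

18.640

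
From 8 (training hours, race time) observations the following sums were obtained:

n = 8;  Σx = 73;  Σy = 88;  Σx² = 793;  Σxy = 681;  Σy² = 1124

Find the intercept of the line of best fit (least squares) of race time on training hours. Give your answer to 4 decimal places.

19.7744

Sxx = Σx² − (Σx)²/n = 793 − 666.125 = 126.875
Sxy = Σxy − (Σx)(Σy)/n = 681 − 803 = -122
b = Sxy/Sxx = -122/126.875 = -0.961576
a = ȳ − b·x̄ = 11 − (-0.961576)·9.125 = 19.774384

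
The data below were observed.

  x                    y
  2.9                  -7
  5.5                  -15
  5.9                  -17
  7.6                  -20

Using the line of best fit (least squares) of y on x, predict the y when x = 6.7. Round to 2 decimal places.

n = 4, Σx = 21.9, Σy = -59, Σxy = -355.1, Σx² = 131.23
Sxx = Σx² − (Σx)²/n = 131.23 − 119.9025 = 11.3275
Sxy = Σxy − (Σx)(Σy)/n = -355.1 − (-323.025) = -32.075
b = Sxy/Sxx = -32.075/11.3275 = -2.831605
a = ȳ − b·x̄ = -14.75 − (-2.831605)·5.475 = 0.753035
ŷ(6.7) = a + b·6.7 = 0.753035 + (-2.831605)·6.7 = -18.218716

-18.22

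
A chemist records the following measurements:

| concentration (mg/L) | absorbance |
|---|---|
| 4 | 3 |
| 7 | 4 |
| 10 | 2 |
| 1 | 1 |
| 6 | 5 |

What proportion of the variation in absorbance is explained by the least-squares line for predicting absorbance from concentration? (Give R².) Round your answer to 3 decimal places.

0.108

n = 5, Σx = 28, Σy = 15, Σxy = 91, Σx² = 202, Σy² = 55
Sxx = Σx² − (Σx)²/n = 202 − 156.8 = 45.2
Sxy = Σxy − (Σx)(Σy)/n = 91 − 84 = 7
Syy = Σy² − (Σy)²/n = 55 − 45 = 10
R² = Sxy²/(Sxx·Syy) = (7)²/(45.2·10) = 0.108407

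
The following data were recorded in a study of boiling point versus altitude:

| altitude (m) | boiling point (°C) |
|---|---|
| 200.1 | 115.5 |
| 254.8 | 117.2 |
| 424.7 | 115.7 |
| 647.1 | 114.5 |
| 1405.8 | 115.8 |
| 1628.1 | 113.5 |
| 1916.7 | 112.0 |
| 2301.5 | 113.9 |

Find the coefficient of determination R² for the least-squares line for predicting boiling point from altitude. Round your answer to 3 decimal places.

n = 8, Σx = 8778.8, Σy = 918.1, Σxy = 1000597.09, Σx² = 14301695.94, Σy² = 105381.93
Sxx = Σx² − (Σx)²/n = 14301695.94 − 9633416.18 = 4668279.76
Sxy = Σxy − (Σx)(Σy)/n = 1000597.09 − 1007477.035 = -6879.945
Syy = Σy² − (Σy)²/n = 105381.93 − 105363.45125 = 18.47875
R² = Sxy²/(Sxx·Syy) = (-6879.945)²/(4668279.76·18.47875) = 0.548707

0.549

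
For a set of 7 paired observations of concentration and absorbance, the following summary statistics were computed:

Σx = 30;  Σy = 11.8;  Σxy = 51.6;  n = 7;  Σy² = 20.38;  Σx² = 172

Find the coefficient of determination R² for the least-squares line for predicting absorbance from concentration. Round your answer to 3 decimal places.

0.050

Sxx = Σx² − (Σx)²/n = 172 − 128.571429 = 43.428571
Sxy = Σxy − (Σx)(Σy)/n = 51.6 − 50.571429 = 1.028571
Syy = Σy² − (Σy)²/n = 20.38 − 19.891429 = 0.488571
R² = Sxy²/(Sxx·Syy) = (1.028571)²/(43.428571·0.488571) = 0.049861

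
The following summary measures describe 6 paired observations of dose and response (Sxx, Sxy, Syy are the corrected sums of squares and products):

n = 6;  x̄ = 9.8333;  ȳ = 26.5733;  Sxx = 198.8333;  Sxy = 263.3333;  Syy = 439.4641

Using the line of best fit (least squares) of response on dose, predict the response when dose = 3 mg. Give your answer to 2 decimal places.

b = Sxy/Sxx = 263.3333/198.8333 = 1.324392
a = ȳ − b·x̄ = 26.5733 − 1.324392·9.8333 = 13.550153
ŷ(3) = a + b·3 = 13.550153 + 1.324392·3 = 17.523330

17.52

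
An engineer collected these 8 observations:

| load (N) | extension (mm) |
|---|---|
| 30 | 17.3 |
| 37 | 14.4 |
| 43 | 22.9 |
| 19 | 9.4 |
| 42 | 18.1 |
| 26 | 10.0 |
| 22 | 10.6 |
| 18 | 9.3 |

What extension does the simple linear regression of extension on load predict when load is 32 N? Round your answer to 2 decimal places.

n = 8, Σx = 237, Σy = 112, Σxy = 3635.9, Σx² = 7727
Sxx = Σx² − (Σx)²/n = 7727 − 7021.125 = 705.875
Sxy = Σxy − (Σx)(Σy)/n = 3635.9 − 3318 = 317.9
b = Sxy/Sxx = 317.9/705.875 = 0.450363
a = ȳ − b·x̄ = 14 − 0.450363·29.625 = 0.657995
ŷ(32) = a + b·32 = 0.657995 + 0.450363·32 = 15.069612

15.07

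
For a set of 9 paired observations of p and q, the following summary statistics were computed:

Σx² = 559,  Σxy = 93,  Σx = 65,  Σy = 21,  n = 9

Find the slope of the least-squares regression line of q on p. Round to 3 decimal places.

Sxx = Σx² − (Σx)²/n = 559 − 469.444444 = 89.555556
Sxy = Σxy − (Σx)(Σy)/n = 93 − 151.666667 = -58.666667
b = Sxy/Sxx = -58.666667/89.555556 = -0.655087

-0.655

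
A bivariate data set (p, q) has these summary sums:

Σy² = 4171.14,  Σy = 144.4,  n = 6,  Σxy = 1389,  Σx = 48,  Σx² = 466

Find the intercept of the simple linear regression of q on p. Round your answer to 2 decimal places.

1.26

Sxx = Σx² − (Σx)²/n = 466 − 384 = 82
Sxy = Σxy − (Σx)(Σy)/n = 1389 − 1155.2 = 233.8
b = Sxy/Sxx = 233.8/82 = 2.851220
a = ȳ − b·x̄ = 24.066667 − 2.851220·8 = 1.256911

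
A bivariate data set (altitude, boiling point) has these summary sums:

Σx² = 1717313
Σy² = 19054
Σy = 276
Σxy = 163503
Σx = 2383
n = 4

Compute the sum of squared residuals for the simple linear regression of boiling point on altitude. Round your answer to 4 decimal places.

7.1315

Sxx = Σx² − (Σx)²/n = 1717313 − 1419672.25 = 297640.75
Sxy = Σxy − (Σx)(Σy)/n = 163503 − 164427 = -924
Syy = Σy² − (Σy)²/n = 19054 − 19044 = 10
b = Sxy/Sxx = -924/297640.75 = -0.003104
SSE = Syy − b·Sxy = 10 − (-0.003104)·(-924) = 7.131522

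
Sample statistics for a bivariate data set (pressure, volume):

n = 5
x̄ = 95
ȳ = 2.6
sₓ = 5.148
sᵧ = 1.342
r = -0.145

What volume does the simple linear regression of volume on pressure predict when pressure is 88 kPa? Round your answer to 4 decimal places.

2.8646

b = r · sᵧ/sₓ = -0.145 · 1.342/5.148 = -0.037799
a = ȳ − b·x̄ = 2.6 − (-0.037799)·95 = 6.190919
ŷ(88) = a + b·88 = 6.190919 + (-0.037799)·88 = 2.864594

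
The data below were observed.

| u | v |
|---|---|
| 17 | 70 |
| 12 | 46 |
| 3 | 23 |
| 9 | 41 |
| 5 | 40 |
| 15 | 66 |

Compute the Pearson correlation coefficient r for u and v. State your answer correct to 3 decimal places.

n = 6, Σx = 61, Σy = 286, Σxy = 3370, Σx² = 773, Σy² = 15182
Sxx = Σx² − (Σx)²/n = 773 − 620.166667 = 152.833333
Sxy = Σxy − (Σx)(Σy)/n = 3370 − 2907.666667 = 462.333333
Syy = Σy² − (Σy)²/n = 15182 − 13632.666667 = 1549.333333
r = Sxy/√(Sxx·Syy) = 462.333333/√(236789.777778) = 462.333333/486.610499 = 0.950110

0.950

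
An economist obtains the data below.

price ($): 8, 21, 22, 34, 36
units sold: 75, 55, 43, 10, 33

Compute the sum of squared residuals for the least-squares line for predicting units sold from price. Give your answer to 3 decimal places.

n = 5, Σx = 121, Σy = 216, Σxy = 4229, Σx² = 3441, Σy² = 11688
Sxx = Σx² − (Σx)²/n = 3441 − 2928.2 = 512.8
Sxy = Σxy − (Σx)(Σy)/n = 4229 − 5227.2 = -998.2
Syy = Σy² − (Σy)²/n = 11688 − 9331.2 = 2356.8
b = Sxy/Sxx = -998.2/512.8 = -1.946568
SSE = Syy − b·Sxy = 2356.8 − (-1.946568)·(-998.2) = 413.735959

413.736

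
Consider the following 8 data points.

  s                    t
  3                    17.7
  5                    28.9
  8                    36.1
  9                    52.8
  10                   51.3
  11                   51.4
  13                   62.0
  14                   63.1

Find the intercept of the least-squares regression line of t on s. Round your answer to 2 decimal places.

7.18

n = 8, Σx = 73, Σy = 363.3, Σxy = 3729.4, Σx² = 765
Sxx = Σx² − (Σx)²/n = 765 − 666.125 = 98.875
Sxy = Σxy − (Σx)(Σy)/n = 3729.4 − 3315.1125 = 414.2875
b = Sxy/Sxx = 414.2875/98.875 = 4.190013
a = ȳ − b·x̄ = 45.4125 − 4.190013·9.125 = 7.178635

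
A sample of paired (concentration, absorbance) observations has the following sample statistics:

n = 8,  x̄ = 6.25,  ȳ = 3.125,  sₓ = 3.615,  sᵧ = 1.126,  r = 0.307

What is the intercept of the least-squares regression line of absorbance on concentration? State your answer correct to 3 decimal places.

b = r · sᵧ/sₓ = 0.307 · 1.126/3.615 = 0.095624
a = ȳ − b·x̄ = 3.125 − 0.095624·6.25 = 2.527348

2.527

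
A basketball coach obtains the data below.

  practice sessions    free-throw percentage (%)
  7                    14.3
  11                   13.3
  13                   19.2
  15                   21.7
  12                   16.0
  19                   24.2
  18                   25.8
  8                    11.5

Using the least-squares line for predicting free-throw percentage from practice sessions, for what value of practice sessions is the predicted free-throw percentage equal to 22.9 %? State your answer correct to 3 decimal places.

16.933

n = 8, Σx = 103, Σy = 146, Σxy = 2029.7, Σx² = 1457
Sxx = Σx² − (Σx)²/n = 1457 − 1326.125 = 130.875
Sxy = Σxy − (Σx)(Σy)/n = 2029.7 − 1879.75 = 149.95
b = Sxy/Sxx = 149.95/130.875 = 1.145750
a = ȳ − b·x̄ = 18.25 − 1.145750·12.875 = 3.498472
Set a + b·x = 22.9: x = (22.9 − 3.498472) / 1.145750 = 16.933478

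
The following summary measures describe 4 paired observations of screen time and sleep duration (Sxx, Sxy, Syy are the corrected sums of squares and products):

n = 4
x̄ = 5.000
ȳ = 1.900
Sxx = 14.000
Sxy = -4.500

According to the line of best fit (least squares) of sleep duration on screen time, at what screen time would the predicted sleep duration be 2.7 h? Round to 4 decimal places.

b = Sxy/Sxx = -4.5/14 = -0.321429
a = ȳ − b·x̄ = 1.9 − (-0.321429)·5 = 3.507143
Set a + b·x = 2.7: x = (2.7 − 3.507143) / (-0.321429) = 2.511111

2.5111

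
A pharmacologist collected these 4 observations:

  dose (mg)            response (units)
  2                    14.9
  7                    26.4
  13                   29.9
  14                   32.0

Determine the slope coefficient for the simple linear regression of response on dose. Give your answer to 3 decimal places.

n = 4, Σx = 36, Σy = 103.2, Σxy = 1051.3, Σx² = 418
Sxx = Σx² − (Σx)²/n = 418 − 324 = 94
Sxy = Σxy − (Σx)(Σy)/n = 1051.3 − 928.8 = 122.5
b = Sxy/Sxx = 122.5/94 = 1.303191

1.303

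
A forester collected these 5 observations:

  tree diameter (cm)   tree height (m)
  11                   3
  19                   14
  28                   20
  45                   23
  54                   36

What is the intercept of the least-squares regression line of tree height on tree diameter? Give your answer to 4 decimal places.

n = 5, Σx = 157, Σy = 96, Σxy = 3838, Σx² = 6207
Sxx = Σx² − (Σx)²/n = 6207 − 4929.8 = 1277.2
Sxy = Σxy − (Σx)(Σy)/n = 3838 − 3014.4 = 823.6
b = Sxy/Sxx = 823.6/1277.2 = 0.644848
a = ȳ − b·x̄ = 19.2 − 0.644848·31.4 = -1.048231

-1.0482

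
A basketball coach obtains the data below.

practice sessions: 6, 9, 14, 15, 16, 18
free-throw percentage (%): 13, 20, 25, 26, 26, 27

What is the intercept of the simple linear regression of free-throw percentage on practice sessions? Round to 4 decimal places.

n = 6, Σx = 78, Σy = 137, Σxy = 1900, Σx² = 1118
Sxx = Σx² − (Σx)²/n = 1118 − 1014 = 104
Sxy = Σxy − (Σx)(Σy)/n = 1900 − 1781 = 119
b = Sxy/Sxx = 119/104 = 1.144231
a = ȳ − b·x̄ = 22.833333 − 1.144231·13 = 7.958333

7.9583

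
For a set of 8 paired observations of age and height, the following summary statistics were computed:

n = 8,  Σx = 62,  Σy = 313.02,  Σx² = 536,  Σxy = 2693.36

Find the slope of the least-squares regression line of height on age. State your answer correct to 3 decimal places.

4.819

Sxx = Σx² − (Σx)²/n = 536 − 480.5 = 55.5
Sxy = Σxy − (Σx)(Σy)/n = 2693.36 − 2425.905 = 267.455
b = Sxy/Sxx = 267.455/55.5 = 4.819009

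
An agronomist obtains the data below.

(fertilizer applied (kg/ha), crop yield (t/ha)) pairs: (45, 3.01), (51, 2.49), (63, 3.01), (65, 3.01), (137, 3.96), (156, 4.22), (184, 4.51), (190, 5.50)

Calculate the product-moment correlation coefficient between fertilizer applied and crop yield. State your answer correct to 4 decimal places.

n = 8, Σx = 891, Σy = 29.71, Σxy = 3723.4, Σx² = 125881, Σy² = 117.4605
Sxx = Σx² − (Σx)²/n = 125881 − 99235.125 = 26645.875
Sxy = Σxy − (Σx)(Σy)/n = 3723.4 − 3308.95125 = 414.44875
Syy = Σy² − (Σy)²/n = 117.4605 − 110.335512 = 7.124987
r = Sxy/√(Sxx·Syy) = 414.44875/√(189851.526302) = 414.44875/435.719550 = 0.951182

0.9512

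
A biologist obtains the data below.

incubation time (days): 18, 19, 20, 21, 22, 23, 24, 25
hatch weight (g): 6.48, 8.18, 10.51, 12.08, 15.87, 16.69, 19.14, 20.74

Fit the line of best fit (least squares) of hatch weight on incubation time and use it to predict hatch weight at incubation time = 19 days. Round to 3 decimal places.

8.445

n = 8, Σx = 172, Σy = 109.69, Σxy = 2446.81, Σx² = 3740
Sxx = Σx² − (Σx)²/n = 3740 − 3698 = 42
Sxy = Σxy − (Σx)(Σy)/n = 2446.81 − 2358.335 = 88.475
b = Sxy/Sxx = 88.475/42 = 2.106548
a = ȳ − b·x̄ = 13.71125 − 2.106548·21.5 = -31.579524
ŷ(19) = a + b·19 = -31.579524 + 2.106548·19 = 8.444881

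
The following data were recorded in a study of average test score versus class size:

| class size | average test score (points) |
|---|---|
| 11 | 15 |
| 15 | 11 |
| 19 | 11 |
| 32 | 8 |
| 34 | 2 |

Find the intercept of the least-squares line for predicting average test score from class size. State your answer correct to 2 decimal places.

n = 5, Σx = 111, Σy = 47, Σxy = 863, Σx² = 2887
Sxx = Σx² − (Σx)²/n = 2887 − 2464.2 = 422.8
Sxy = Σxy − (Σx)(Σy)/n = 863 − 1043.4 = -180.4
b = Sxy/Sxx = -180.4/422.8 = -0.426679
a = ȳ − b·x̄ = 9.4 − (-0.426679)·22.2 = 18.872280

18.87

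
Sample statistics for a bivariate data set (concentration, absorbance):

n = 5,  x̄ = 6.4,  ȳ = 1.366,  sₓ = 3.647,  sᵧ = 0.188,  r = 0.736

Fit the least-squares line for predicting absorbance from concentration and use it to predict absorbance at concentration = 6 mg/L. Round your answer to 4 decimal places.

b = r · sᵧ/sₓ = 0.736 · 0.188/3.647 = 0.037940
a = ȳ − b·x̄ = 1.366 − 0.037940·6.4 = 1.123183
ŷ(6) = a + b·6 = 1.123183 + 0.037940·6 = 1.350824

1.3508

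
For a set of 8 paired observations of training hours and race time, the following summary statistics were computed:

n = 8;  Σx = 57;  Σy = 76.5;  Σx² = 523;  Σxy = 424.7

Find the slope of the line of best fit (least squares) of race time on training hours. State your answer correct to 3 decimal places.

-1.030

Sxx = Σx² − (Σx)²/n = 523 − 406.125 = 116.875
Sxy = Σxy − (Σx)(Σy)/n = 424.7 − 545.0625 = -120.3625
b = Sxy/Sxx = -120.3625/116.875 = -1.029840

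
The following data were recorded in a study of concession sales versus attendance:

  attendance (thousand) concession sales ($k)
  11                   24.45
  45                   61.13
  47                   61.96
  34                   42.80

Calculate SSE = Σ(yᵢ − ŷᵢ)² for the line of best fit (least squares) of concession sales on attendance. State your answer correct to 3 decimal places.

28.073

n = 4, Σx = 137, Σy = 190.34, Σxy = 7387.12, Σx² = 5511, Σy² = 10005.561
Sxx = Σx² − (Σx)²/n = 5511 − 4692.25 = 818.75
Sxy = Σxy − (Σx)(Σy)/n = 7387.12 − 6519.145 = 867.975
Syy = Σy² − (Σy)²/n = 10005.561 − 9057.3289 = 948.2321
b = Sxy/Sxx = 867.975/818.75 = 1.060122
SSE = Syy − b·Sxy = 948.2321 − 1.060122·867.975 = 28.072588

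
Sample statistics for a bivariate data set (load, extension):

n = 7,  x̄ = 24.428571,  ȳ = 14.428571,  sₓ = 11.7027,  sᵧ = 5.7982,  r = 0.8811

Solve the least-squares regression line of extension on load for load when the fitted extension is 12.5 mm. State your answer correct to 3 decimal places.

b = r · sᵧ/sₓ = 0.8811 · 5.7982/11.7027 = 0.436548
a = ȳ − b·x̄ = 14.428571 − 0.436548·24.428571 = 3.764319
Set a + b·x = 12.5: x = (12.5 − 3.764319) / 0.436548 = 20.010799

20.011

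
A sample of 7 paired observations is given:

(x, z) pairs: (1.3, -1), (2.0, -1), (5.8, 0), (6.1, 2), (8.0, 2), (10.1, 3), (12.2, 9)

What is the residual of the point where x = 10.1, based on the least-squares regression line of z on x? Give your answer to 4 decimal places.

-1.7854

n = 7, Σx = 45.5, Σy = 14, Σxy = 165, Σx² = 391.39
Sxx = Σx² − (Σx)²/n = 391.39 − 295.75 = 95.64
Sxy = Σxy − (Σx)(Σy)/n = 165 − 91 = 74
b = Sxy/Sxx = 74/95.64 = 0.773735
a = ȳ − b·x̄ = 2 − 0.773735·6.5 = -3.029276
ŷ(10.1) = -3.029276 + 0.773735·10.1 = 4.785445
residual = y − ŷ = 3 − 4.785445 = -1.785445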